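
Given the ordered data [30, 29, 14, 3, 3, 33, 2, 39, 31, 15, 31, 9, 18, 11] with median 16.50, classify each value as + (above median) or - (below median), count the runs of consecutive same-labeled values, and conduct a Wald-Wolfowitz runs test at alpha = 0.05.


Step 1: Compute median = 16.50; label A = above, B = below.
Labels in order: AABBBABAABABAB  (n_A = 7, n_B = 7)
Step 2: Count runs R = 10.
Step 3: Under H0 (random ordering), E[R] = 2*n_A*n_B/(n_A+n_B) + 1 = 2*7*7/14 + 1 = 8.0000.
        Var[R] = 2*n_A*n_B*(2*n_A*n_B - n_A - n_B) / ((n_A+n_B)^2 * (n_A+n_B-1)) = 8232/2548 = 3.2308.
        SD[R] = 1.7974.
Step 4: Continuity-corrected z = (R - 0.5 - E[R]) / SD[R] = (10 - 0.5 - 8.0000) / 1.7974 = 0.8345.
Step 5: Two-sided p-value via normal approximation = 2*(1 - Phi(|z|)) = 0.403986.
Step 6: alpha = 0.05. fail to reject H0.

R = 10, z = 0.8345, p = 0.403986, fail to reject H0.


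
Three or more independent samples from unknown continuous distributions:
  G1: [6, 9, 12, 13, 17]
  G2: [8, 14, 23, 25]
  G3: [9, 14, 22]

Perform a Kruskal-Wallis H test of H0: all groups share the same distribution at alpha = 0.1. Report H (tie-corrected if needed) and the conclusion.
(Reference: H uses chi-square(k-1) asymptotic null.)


Step 1: Combine all N = 12 observations and assign midranks.
sorted (value, group, rank): (6,G1,1), (8,G2,2), (9,G1,3.5), (9,G3,3.5), (12,G1,5), (13,G1,6), (14,G2,7.5), (14,G3,7.5), (17,G1,9), (22,G3,10), (23,G2,11), (25,G2,12)
Step 2: Sum ranks within each group.
R_1 = 24.5 (n_1 = 5)
R_2 = 32.5 (n_2 = 4)
R_3 = 21 (n_3 = 3)
Step 3: H = 12/(N(N+1)) * sum(R_i^2/n_i) - 3(N+1)
     = 12/(12*13) * (24.5^2/5 + 32.5^2/4 + 21^2/3) - 3*13
     = 0.076923 * 531.112 - 39
     = 1.854808.
Step 4: Ties present; correction factor C = 1 - 12/(12^3 - 12) = 0.993007. Corrected H = 1.854808 / 0.993007 = 1.867870.
Step 5: Under H0, H ~ chi^2(2); p-value = 0.393004.
Step 6: alpha = 0.1. fail to reject H0.

H = 1.8679, df = 2, p = 0.393004, fail to reject H0.


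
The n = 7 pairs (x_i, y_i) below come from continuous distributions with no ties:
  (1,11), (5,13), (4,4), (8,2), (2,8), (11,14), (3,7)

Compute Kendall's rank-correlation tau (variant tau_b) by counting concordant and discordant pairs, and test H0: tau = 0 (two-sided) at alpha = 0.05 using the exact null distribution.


Step 1: Enumerate the 21 unordered pairs (i,j) with i<j and classify each by sign(x_j-x_i) * sign(y_j-y_i).
  (1,2):dx=+4,dy=+2->C; (1,3):dx=+3,dy=-7->D; (1,4):dx=+7,dy=-9->D; (1,5):dx=+1,dy=-3->D
  (1,6):dx=+10,dy=+3->C; (1,7):dx=+2,dy=-4->D; (2,3):dx=-1,dy=-9->C; (2,4):dx=+3,dy=-11->D
  (2,5):dx=-3,dy=-5->C; (2,6):dx=+6,dy=+1->C; (2,7):dx=-2,dy=-6->C; (3,4):dx=+4,dy=-2->D
  (3,5):dx=-2,dy=+4->D; (3,6):dx=+7,dy=+10->C; (3,7):dx=-1,dy=+3->D; (4,5):dx=-6,dy=+6->D
  (4,6):dx=+3,dy=+12->C; (4,7):dx=-5,dy=+5->D; (5,6):dx=+9,dy=+6->C; (5,7):dx=+1,dy=-1->D
  (6,7):dx=-8,dy=-7->C
Step 2: C = 10, D = 11, total pairs = 21.
Step 3: tau = (C - D)/(n(n-1)/2) = (10 - 11)/21 = -0.047619.
Step 4: Exact two-sided p-value (enumerate n! = 5040 permutations of y under H0): p = 1.000000.
Step 5: alpha = 0.05. fail to reject H0.

tau_b = -0.0476 (C=10, D=11), p = 1.000000, fail to reject H0.


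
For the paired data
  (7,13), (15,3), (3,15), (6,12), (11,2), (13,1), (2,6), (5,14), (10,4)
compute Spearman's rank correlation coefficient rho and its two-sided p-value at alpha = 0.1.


Step 1: Rank x and y separately (midranks; no ties here).
rank(x): 7->5, 15->9, 3->2, 6->4, 11->7, 13->8, 2->1, 5->3, 10->6
rank(y): 13->7, 3->3, 15->9, 12->6, 2->2, 1->1, 6->5, 14->8, 4->4
Step 2: d_i = R_x(i) - R_y(i); compute d_i^2.
  (5-7)^2=4, (9-3)^2=36, (2-9)^2=49, (4-6)^2=4, (7-2)^2=25, (8-1)^2=49, (1-5)^2=16, (3-8)^2=25, (6-4)^2=4
sum(d^2) = 212.
Step 3: rho = 1 - 6*212 / (9*(9^2 - 1)) = 1 - 1272/720 = -0.766667.
Step 4: Under H0, t = rho * sqrt((n-2)/(1-rho^2)) = -3.1593 ~ t(7).
Step 5: Two-sided p-value from the t-distribution with 7 df = 0.015944.
Step 6: alpha = 0.1. reject H0.

rho = -0.7667, p = 0.015944, reject H0 at alpha = 0.1.


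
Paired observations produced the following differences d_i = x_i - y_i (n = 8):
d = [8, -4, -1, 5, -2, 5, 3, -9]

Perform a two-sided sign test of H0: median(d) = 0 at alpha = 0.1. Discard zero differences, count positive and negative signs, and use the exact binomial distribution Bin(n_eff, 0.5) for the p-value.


Step 1: Discard zero differences. Original n = 8; n_eff = number of nonzero differences = 8.
Nonzero differences (with sign): +8, -4, -1, +5, -2, +5, +3, -9
Step 2: Count signs: positive = 4, negative = 4.
Step 3: Under H0: P(positive) = 0.5, so the number of positives S ~ Bin(8, 0.5).
Step 4: Two-sided exact p-value = sum of Bin(8,0.5) probabilities at or below the observed probability = 1.000000.
Step 5: alpha = 0.1. fail to reject H0.

n_eff = 8, pos = 4, neg = 4, p = 1.000000, fail to reject H0.


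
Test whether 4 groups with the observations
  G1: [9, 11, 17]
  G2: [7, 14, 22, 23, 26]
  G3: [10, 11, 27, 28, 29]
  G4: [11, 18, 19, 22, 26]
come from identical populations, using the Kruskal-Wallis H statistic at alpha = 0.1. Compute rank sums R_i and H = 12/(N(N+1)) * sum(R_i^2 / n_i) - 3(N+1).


Step 1: Combine all N = 18 observations and assign midranks.
sorted (value, group, rank): (7,G2,1), (9,G1,2), (10,G3,3), (11,G1,5), (11,G3,5), (11,G4,5), (14,G2,7), (17,G1,8), (18,G4,9), (19,G4,10), (22,G2,11.5), (22,G4,11.5), (23,G2,13), (26,G2,14.5), (26,G4,14.5), (27,G3,16), (28,G3,17), (29,G3,18)
Step 2: Sum ranks within each group.
R_1 = 15 (n_1 = 3)
R_2 = 47 (n_2 = 5)
R_3 = 59 (n_3 = 5)
R_4 = 50 (n_4 = 5)
Step 3: H = 12/(N(N+1)) * sum(R_i^2/n_i) - 3(N+1)
     = 12/(18*19) * (15^2/3 + 47^2/5 + 59^2/5 + 50^2/5) - 3*19
     = 0.035088 * 1713 - 57
     = 3.105263.
Step 4: Ties present; correction factor C = 1 - 36/(18^3 - 18) = 0.993808. Corrected H = 3.105263 / 0.993808 = 3.124611.
Step 5: Under H0, H ~ chi^2(3); p-value = 0.372809.
Step 6: alpha = 0.1. fail to reject H0.

H = 3.1246, df = 3, p = 0.372809, fail to reject H0.


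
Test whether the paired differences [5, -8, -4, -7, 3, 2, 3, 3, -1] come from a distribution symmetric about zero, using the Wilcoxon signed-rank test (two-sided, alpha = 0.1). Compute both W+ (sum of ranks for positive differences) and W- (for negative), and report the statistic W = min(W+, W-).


Step 1: Drop any zero differences (none here) and take |d_i|.
|d| = [5, 8, 4, 7, 3, 2, 3, 3, 1]
Step 2: Midrank |d_i| (ties get averaged ranks).
ranks: |5|->7, |8|->9, |4|->6, |7|->8, |3|->4, |2|->2, |3|->4, |3|->4, |1|->1
Step 3: Attach original signs; sum ranks with positive sign and with negative sign.
W+ = 7 + 4 + 2 + 4 + 4 = 21
W- = 9 + 6 + 8 + 1 = 24
(Check: W+ + W- = 45 should equal n(n+1)/2 = 45.)
Step 4: Test statistic W = min(W+, W-) = 21.
Step 5: Ties in |d|, so use the tie-corrected normal approximation.
        E[W] = n(n+1)/4 = 9*10/4 = 22.5.
        Tie groups: |d|=3 (t=3); sum(t^3 - t) = 24.
        Var[W] = n(n+1)(2n+1)/24 - sum(t^3-t)/48 = 1710/24 - 24/48 = 70.75.
        z = (W - E[W]) / sqrt(Var[W]) = (21 - 22.5) / 8.4113 = -0.1783.
        Two-sided p = 2*Phi(z) = 0.858463.
Step 6: alpha = 0.1. fail to reject H0.

W+ = 21, W- = 24, W = min = 21, p = 0.858463, fail to reject H0.


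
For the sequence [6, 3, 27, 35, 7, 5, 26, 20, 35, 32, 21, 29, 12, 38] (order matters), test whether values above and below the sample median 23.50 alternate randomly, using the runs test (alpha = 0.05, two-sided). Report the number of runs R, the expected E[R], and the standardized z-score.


Step 1: Compute median = 23.50; label A = above, B = below.
Labels in order: BBAABBABAABABA  (n_A = 7, n_B = 7)
Step 2: Count runs R = 10.
Step 3: Under H0 (random ordering), E[R] = 2*n_A*n_B/(n_A+n_B) + 1 = 2*7*7/14 + 1 = 8.0000.
        Var[R] = 2*n_A*n_B*(2*n_A*n_B - n_A - n_B) / ((n_A+n_B)^2 * (n_A+n_B-1)) = 8232/2548 = 3.2308.
        SD[R] = 1.7974.
Step 4: Continuity-corrected z = (R - 0.5 - E[R]) / SD[R] = (10 - 0.5 - 8.0000) / 1.7974 = 0.8345.
Step 5: Two-sided p-value via normal approximation = 2*(1 - Phi(|z|)) = 0.403986.
Step 6: alpha = 0.05. fail to reject H0.

R = 10, z = 0.8345, p = 0.403986, fail to reject H0.


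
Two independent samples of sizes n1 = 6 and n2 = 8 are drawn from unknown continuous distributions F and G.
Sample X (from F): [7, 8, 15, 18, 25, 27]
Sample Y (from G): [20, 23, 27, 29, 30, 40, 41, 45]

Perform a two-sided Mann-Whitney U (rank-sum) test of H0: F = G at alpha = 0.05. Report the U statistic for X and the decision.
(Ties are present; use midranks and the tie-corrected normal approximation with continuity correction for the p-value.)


Step 1: Combine and sort all 14 observations; assign midranks.
sorted (value, group): (7,X), (8,X), (15,X), (18,X), (20,Y), (23,Y), (25,X), (27,X), (27,Y), (29,Y), (30,Y), (40,Y), (41,Y), (45,Y)
ranks: 7->1, 8->2, 15->3, 18->4, 20->5, 23->6, 25->7, 27->8.5, 27->8.5, 29->10, 30->11, 40->12, 41->13, 45->14
Step 2: Rank sum for X: R1 = 1 + 2 + 3 + 4 + 7 + 8.5 = 25.5.
Step 3: U_X = R1 - n1(n1+1)/2 = 25.5 - 6*7/2 = 25.5 - 21 = 4.5.
       U_Y = n1*n2 - U_X = 48 - 4.5 = 43.5.
Step 4: Ties are present, so use the tie-corrected normal approximation (with continuity correction) for the p-value.
Step 5: p-value = 0.014065; compare to alpha = 0.05. reject H0.

U_X = 4.5, p = 0.014065, reject H0 at alpha = 0.05.


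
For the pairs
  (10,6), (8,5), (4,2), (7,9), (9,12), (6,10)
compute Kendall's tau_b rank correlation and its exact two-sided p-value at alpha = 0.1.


Step 1: Enumerate the 15 unordered pairs (i,j) with i<j and classify each by sign(x_j-x_i) * sign(y_j-y_i).
  (1,2):dx=-2,dy=-1->C; (1,3):dx=-6,dy=-4->C; (1,4):dx=-3,dy=+3->D; (1,5):dx=-1,dy=+6->D
  (1,6):dx=-4,dy=+4->D; (2,3):dx=-4,dy=-3->C; (2,4):dx=-1,dy=+4->D; (2,5):dx=+1,dy=+7->C
  (2,6):dx=-2,dy=+5->D; (3,4):dx=+3,dy=+7->C; (3,5):dx=+5,dy=+10->C; (3,6):dx=+2,dy=+8->C
  (4,5):dx=+2,dy=+3->C; (4,6):dx=-1,dy=+1->D; (5,6):dx=-3,dy=-2->C
Step 2: C = 9, D = 6, total pairs = 15.
Step 3: tau = (C - D)/(n(n-1)/2) = (9 - 6)/15 = 0.200000.
Step 4: Exact two-sided p-value (enumerate n! = 720 permutations of y under H0): p = 0.719444.
Step 5: alpha = 0.1. fail to reject H0.

tau_b = 0.2000 (C=9, D=6), p = 0.719444, fail to reject H0.


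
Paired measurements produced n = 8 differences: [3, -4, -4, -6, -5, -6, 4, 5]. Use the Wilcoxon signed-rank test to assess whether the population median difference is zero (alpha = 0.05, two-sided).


Step 1: Drop any zero differences (none here) and take |d_i|.
|d| = [3, 4, 4, 6, 5, 6, 4, 5]
Step 2: Midrank |d_i| (ties get averaged ranks).
ranks: |3|->1, |4|->3, |4|->3, |6|->7.5, |5|->5.5, |6|->7.5, |4|->3, |5|->5.5
Step 3: Attach original signs; sum ranks with positive sign and with negative sign.
W+ = 1 + 3 + 5.5 = 9.5
W- = 3 + 3 + 7.5 + 5.5 + 7.5 = 26.5
(Check: W+ + W- = 36 should equal n(n+1)/2 = 36.)
Step 4: Test statistic W = min(W+, W-) = 9.5.
Step 5: Ties in |d|, so use the tie-corrected normal approximation.
        E[W] = n(n+1)/4 = 8*9/4 = 18.
        Tie groups: |d|=4 (t=3), |d|=5 (t=2), |d|=6 (t=2); sum(t^3 - t) = 36.
        Var[W] = n(n+1)(2n+1)/24 - sum(t^3-t)/48 = 1224/24 - 36/48 = 50.25.
        z = (W - E[W]) / sqrt(Var[W]) = (9.5 - 18) / 7.0887 = -1.1991.
        Two-sided p = 2*Phi(z) = 0.230494.
Step 6: alpha = 0.05. fail to reject H0.

W+ = 9.5, W- = 26.5, W = min = 9.5, p = 0.230494, fail to reject H0.


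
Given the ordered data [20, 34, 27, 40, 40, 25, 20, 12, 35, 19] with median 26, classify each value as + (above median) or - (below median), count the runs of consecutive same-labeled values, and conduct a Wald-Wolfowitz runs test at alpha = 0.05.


Step 1: Compute median = 26; label A = above, B = below.
Labels in order: BAAAABBBAB  (n_A = 5, n_B = 5)
Step 2: Count runs R = 5.
Step 3: Under H0 (random ordering), E[R] = 2*n_A*n_B/(n_A+n_B) + 1 = 2*5*5/10 + 1 = 6.0000.
        Var[R] = 2*n_A*n_B*(2*n_A*n_B - n_A - n_B) / ((n_A+n_B)^2 * (n_A+n_B-1)) = 2000/900 = 2.2222.
        SD[R] = 1.4907.
Step 4: Continuity-corrected z = (R + 0.5 - E[R]) / SD[R] = (5 + 0.5 - 6.0000) / 1.4907 = -0.3354.
Step 5: Two-sided p-value via normal approximation = 2*(1 - Phi(|z|)) = 0.737316.
Step 6: alpha = 0.05. fail to reject H0.

R = 5, z = -0.3354, p = 0.737316, fail to reject H0.


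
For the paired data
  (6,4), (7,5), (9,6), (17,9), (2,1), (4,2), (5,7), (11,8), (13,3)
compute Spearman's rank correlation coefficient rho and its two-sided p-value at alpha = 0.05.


Step 1: Rank x and y separately (midranks; no ties here).
rank(x): 6->4, 7->5, 9->6, 17->9, 2->1, 4->2, 5->3, 11->7, 13->8
rank(y): 4->4, 5->5, 6->6, 9->9, 1->1, 2->2, 7->7, 8->8, 3->3
Step 2: d_i = R_x(i) - R_y(i); compute d_i^2.
  (4-4)^2=0, (5-5)^2=0, (6-6)^2=0, (9-9)^2=0, (1-1)^2=0, (2-2)^2=0, (3-7)^2=16, (7-8)^2=1, (8-3)^2=25
sum(d^2) = 42.
Step 3: rho = 1 - 6*42 / (9*(9^2 - 1)) = 1 - 252/720 = 0.650000.
Step 4: Under H0, t = rho * sqrt((n-2)/(1-rho^2)) = 2.2630 ~ t(7).
Step 5: Two-sided p-value from the t-distribution with 7 df = 0.058073.
Step 6: alpha = 0.05. fail to reject H0.

rho = 0.6500, p = 0.058073, fail to reject H0 at alpha = 0.05.


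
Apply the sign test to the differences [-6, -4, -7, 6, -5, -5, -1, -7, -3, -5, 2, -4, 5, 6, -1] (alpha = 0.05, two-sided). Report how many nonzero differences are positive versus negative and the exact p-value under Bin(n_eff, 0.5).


Step 1: Discard zero differences. Original n = 15; n_eff = number of nonzero differences = 15.
Nonzero differences (with sign): -6, -4, -7, +6, -5, -5, -1, -7, -3, -5, +2, -4, +5, +6, -1
Step 2: Count signs: positive = 4, negative = 11.
Step 3: Under H0: P(positive) = 0.5, so the number of positives S ~ Bin(15, 0.5).
Step 4: Two-sided exact p-value = sum of Bin(15,0.5) probabilities at or below the observed probability = 0.118469.
Step 5: alpha = 0.05. fail to reject H0.

n_eff = 15, pos = 4, neg = 11, p = 0.118469, fail to reject H0.


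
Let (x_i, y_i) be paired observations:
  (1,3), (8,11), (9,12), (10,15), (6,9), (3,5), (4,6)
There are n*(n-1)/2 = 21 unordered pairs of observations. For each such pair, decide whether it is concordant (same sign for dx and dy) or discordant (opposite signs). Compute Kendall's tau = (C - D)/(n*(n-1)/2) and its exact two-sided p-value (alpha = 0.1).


Step 1: Enumerate the 21 unordered pairs (i,j) with i<j and classify each by sign(x_j-x_i) * sign(y_j-y_i).
  (1,2):dx=+7,dy=+8->C; (1,3):dx=+8,dy=+9->C; (1,4):dx=+9,dy=+12->C; (1,5):dx=+5,dy=+6->C
  (1,6):dx=+2,dy=+2->C; (1,7):dx=+3,dy=+3->C; (2,3):dx=+1,dy=+1->C; (2,4):dx=+2,dy=+4->C
  (2,5):dx=-2,dy=-2->C; (2,6):dx=-5,dy=-6->C; (2,7):dx=-4,dy=-5->C; (3,4):dx=+1,dy=+3->C
  (3,5):dx=-3,dy=-3->C; (3,6):dx=-6,dy=-7->C; (3,7):dx=-5,dy=-6->C; (4,5):dx=-4,dy=-6->C
  (4,6):dx=-7,dy=-10->C; (4,7):dx=-6,dy=-9->C; (5,6):dx=-3,dy=-4->C; (5,7):dx=-2,dy=-3->C
  (6,7):dx=+1,dy=+1->C
Step 2: C = 21, D = 0, total pairs = 21.
Step 3: tau = (C - D)/(n(n-1)/2) = (21 - 0)/21 = 1.000000.
Step 4: Exact two-sided p-value (enumerate n! = 5040 permutations of y under H0): p = 0.000397.
Step 5: alpha = 0.1. reject H0.

tau_b = 1.0000 (C=21, D=0), p = 0.000397, reject H0.


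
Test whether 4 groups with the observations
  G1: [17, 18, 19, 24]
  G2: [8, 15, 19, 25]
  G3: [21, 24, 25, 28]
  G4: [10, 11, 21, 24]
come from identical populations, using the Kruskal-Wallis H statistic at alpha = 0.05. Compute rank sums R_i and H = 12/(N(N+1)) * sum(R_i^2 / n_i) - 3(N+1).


Step 1: Combine all N = 16 observations and assign midranks.
sorted (value, group, rank): (8,G2,1), (10,G4,2), (11,G4,3), (15,G2,4), (17,G1,5), (18,G1,6), (19,G1,7.5), (19,G2,7.5), (21,G3,9.5), (21,G4,9.5), (24,G1,12), (24,G3,12), (24,G4,12), (25,G2,14.5), (25,G3,14.5), (28,G3,16)
Step 2: Sum ranks within each group.
R_1 = 30.5 (n_1 = 4)
R_2 = 27 (n_2 = 4)
R_3 = 52 (n_3 = 4)
R_4 = 26.5 (n_4 = 4)
Step 3: H = 12/(N(N+1)) * sum(R_i^2/n_i) - 3(N+1)
     = 12/(16*17) * (30.5^2/4 + 27^2/4 + 52^2/4 + 26.5^2/4) - 3*17
     = 0.044118 * 1266.38 - 51
     = 4.869485.
Step 4: Ties present; correction factor C = 1 - 42/(16^3 - 16) = 0.989706. Corrected H = 4.869485 / 0.989706 = 4.920134.
Step 5: Under H0, H ~ chi^2(3); p-value = 0.177740.
Step 6: alpha = 0.05. fail to reject H0.

H = 4.9201, df = 3, p = 0.177740, fail to reject H0.


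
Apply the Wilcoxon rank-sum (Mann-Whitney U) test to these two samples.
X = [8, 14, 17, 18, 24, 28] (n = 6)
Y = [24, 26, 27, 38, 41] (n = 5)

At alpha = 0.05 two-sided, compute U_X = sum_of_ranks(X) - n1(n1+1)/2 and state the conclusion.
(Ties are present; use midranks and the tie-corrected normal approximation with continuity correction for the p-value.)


Step 1: Combine and sort all 11 observations; assign midranks.
sorted (value, group): (8,X), (14,X), (17,X), (18,X), (24,X), (24,Y), (26,Y), (27,Y), (28,X), (38,Y), (41,Y)
ranks: 8->1, 14->2, 17->3, 18->4, 24->5.5, 24->5.5, 26->7, 27->8, 28->9, 38->10, 41->11
Step 2: Rank sum for X: R1 = 1 + 2 + 3 + 4 + 5.5 + 9 = 24.5.
Step 3: U_X = R1 - n1(n1+1)/2 = 24.5 - 6*7/2 = 24.5 - 21 = 3.5.
       U_Y = n1*n2 - U_X = 30 - 3.5 = 26.5.
Step 4: Ties are present, so use the tie-corrected normal approximation (with continuity correction) for the p-value.
Step 5: p-value = 0.044126; compare to alpha = 0.05. reject H0.

U_X = 3.5, p = 0.044126, reject H0 at alpha = 0.05.


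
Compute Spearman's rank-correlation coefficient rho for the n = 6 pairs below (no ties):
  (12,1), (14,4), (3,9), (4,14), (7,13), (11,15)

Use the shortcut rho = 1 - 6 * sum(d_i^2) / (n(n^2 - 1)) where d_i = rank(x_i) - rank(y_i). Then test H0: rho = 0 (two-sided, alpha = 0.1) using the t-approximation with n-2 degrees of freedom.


Step 1: Rank x and y separately (midranks; no ties here).
rank(x): 12->5, 14->6, 3->1, 4->2, 7->3, 11->4
rank(y): 1->1, 4->2, 9->3, 14->5, 13->4, 15->6
Step 2: d_i = R_x(i) - R_y(i); compute d_i^2.
  (5-1)^2=16, (6-2)^2=16, (1-3)^2=4, (2-5)^2=9, (3-4)^2=1, (4-6)^2=4
sum(d^2) = 50.
Step 3: rho = 1 - 6*50 / (6*(6^2 - 1)) = 1 - 300/210 = -0.428571.
Step 4: Under H0, t = rho * sqrt((n-2)/(1-rho^2)) = -0.9487 ~ t(4).
Step 5: Two-sided p-value from the t-distribution with 4 df = 0.396501.
Step 6: alpha = 0.1. fail to reject H0.

rho = -0.4286, p = 0.396501, fail to reject H0 at alpha = 0.1.


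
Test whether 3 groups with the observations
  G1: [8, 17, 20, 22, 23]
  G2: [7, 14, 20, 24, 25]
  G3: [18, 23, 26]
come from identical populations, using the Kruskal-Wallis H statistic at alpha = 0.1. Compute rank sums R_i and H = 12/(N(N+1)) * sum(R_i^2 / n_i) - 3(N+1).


Step 1: Combine all N = 13 observations and assign midranks.
sorted (value, group, rank): (7,G2,1), (8,G1,2), (14,G2,3), (17,G1,4), (18,G3,5), (20,G1,6.5), (20,G2,6.5), (22,G1,8), (23,G1,9.5), (23,G3,9.5), (24,G2,11), (25,G2,12), (26,G3,13)
Step 2: Sum ranks within each group.
R_1 = 30 (n_1 = 5)
R_2 = 33.5 (n_2 = 5)
R_3 = 27.5 (n_3 = 3)
Step 3: H = 12/(N(N+1)) * sum(R_i^2/n_i) - 3(N+1)
     = 12/(13*14) * (30^2/5 + 33.5^2/5 + 27.5^2/3) - 3*14
     = 0.065934 * 656.533 - 42
     = 1.287912.
Step 4: Ties present; correction factor C = 1 - 12/(13^3 - 13) = 0.994505. Corrected H = 1.287912 / 0.994505 = 1.295028.
Step 5: Under H0, H ~ chi^2(2); p-value = 0.523345.
Step 6: alpha = 0.1. fail to reject H0.

H = 1.2950, df = 2, p = 0.523345, fail to reject H0.


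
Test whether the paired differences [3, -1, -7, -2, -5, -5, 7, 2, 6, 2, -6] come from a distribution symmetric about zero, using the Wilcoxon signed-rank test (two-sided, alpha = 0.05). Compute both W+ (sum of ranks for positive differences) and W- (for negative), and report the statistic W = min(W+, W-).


Step 1: Drop any zero differences (none here) and take |d_i|.
|d| = [3, 1, 7, 2, 5, 5, 7, 2, 6, 2, 6]
Step 2: Midrank |d_i| (ties get averaged ranks).
ranks: |3|->5, |1|->1, |7|->10.5, |2|->3, |5|->6.5, |5|->6.5, |7|->10.5, |2|->3, |6|->8.5, |2|->3, |6|->8.5
Step 3: Attach original signs; sum ranks with positive sign and with negative sign.
W+ = 5 + 10.5 + 3 + 8.5 + 3 = 30
W- = 1 + 10.5 + 3 + 6.5 + 6.5 + 8.5 = 36
(Check: W+ + W- = 66 should equal n(n+1)/2 = 66.)
Step 4: Test statistic W = min(W+, W-) = 30.
Step 5: Ties in |d|, so use the tie-corrected normal approximation.
        E[W] = n(n+1)/4 = 11*12/4 = 33.
        Tie groups: |d|=2 (t=3), |d|=5 (t=2), |d|=6 (t=2), |d|=7 (t=2); sum(t^3 - t) = 42.
        Var[W] = n(n+1)(2n+1)/24 - sum(t^3-t)/48 = 3036/24 - 42/48 = 125.625.
        z = (W - E[W]) / sqrt(Var[W]) = (30 - 33) / 11.2083 = -0.2677.
        Two-sided p = 2*Phi(z) = 0.788961.
Step 6: alpha = 0.05. fail to reject H0.

W+ = 30, W- = 36, W = min = 30, p = 0.788961, fail to reject H0.


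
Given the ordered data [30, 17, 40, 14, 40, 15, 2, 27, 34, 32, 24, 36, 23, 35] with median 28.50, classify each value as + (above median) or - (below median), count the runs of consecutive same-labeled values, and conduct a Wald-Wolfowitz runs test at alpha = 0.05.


Step 1: Compute median = 28.50; label A = above, B = below.
Labels in order: ABABABBBAABABA  (n_A = 7, n_B = 7)
Step 2: Count runs R = 11.
Step 3: Under H0 (random ordering), E[R] = 2*n_A*n_B/(n_A+n_B) + 1 = 2*7*7/14 + 1 = 8.0000.
        Var[R] = 2*n_A*n_B*(2*n_A*n_B - n_A - n_B) / ((n_A+n_B)^2 * (n_A+n_B-1)) = 8232/2548 = 3.2308.
        SD[R] = 1.7974.
Step 4: Continuity-corrected z = (R - 0.5 - E[R]) / SD[R] = (11 - 0.5 - 8.0000) / 1.7974 = 1.3909.
Step 5: Two-sided p-value via normal approximation = 2*(1 - Phi(|z|)) = 0.164264.
Step 6: alpha = 0.05. fail to reject H0.

R = 11, z = 1.3909, p = 0.164264, fail to reject H0.


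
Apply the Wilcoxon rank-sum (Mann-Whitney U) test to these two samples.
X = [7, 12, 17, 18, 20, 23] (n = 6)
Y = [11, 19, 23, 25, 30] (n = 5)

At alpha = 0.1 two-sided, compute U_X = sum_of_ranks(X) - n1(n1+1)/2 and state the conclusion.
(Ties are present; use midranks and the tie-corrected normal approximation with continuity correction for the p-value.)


Step 1: Combine and sort all 11 observations; assign midranks.
sorted (value, group): (7,X), (11,Y), (12,X), (17,X), (18,X), (19,Y), (20,X), (23,X), (23,Y), (25,Y), (30,Y)
ranks: 7->1, 11->2, 12->3, 17->4, 18->5, 19->6, 20->7, 23->8.5, 23->8.5, 25->10, 30->11
Step 2: Rank sum for X: R1 = 1 + 3 + 4 + 5 + 7 + 8.5 = 28.5.
Step 3: U_X = R1 - n1(n1+1)/2 = 28.5 - 6*7/2 = 28.5 - 21 = 7.5.
       U_Y = n1*n2 - U_X = 30 - 7.5 = 22.5.
Step 4: Ties are present, so use the tie-corrected normal approximation (with continuity correction) for the p-value.
Step 5: p-value = 0.200217; compare to alpha = 0.1. fail to reject H0.

U_X = 7.5, p = 0.200217, fail to reject H0 at alpha = 0.1.


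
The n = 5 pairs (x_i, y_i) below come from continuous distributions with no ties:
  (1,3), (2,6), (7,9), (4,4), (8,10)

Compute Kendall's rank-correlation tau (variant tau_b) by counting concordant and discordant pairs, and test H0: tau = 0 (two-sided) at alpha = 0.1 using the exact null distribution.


Step 1: Enumerate the 10 unordered pairs (i,j) with i<j and classify each by sign(x_j-x_i) * sign(y_j-y_i).
  (1,2):dx=+1,dy=+3->C; (1,3):dx=+6,dy=+6->C; (1,4):dx=+3,dy=+1->C; (1,5):dx=+7,dy=+7->C
  (2,3):dx=+5,dy=+3->C; (2,4):dx=+2,dy=-2->D; (2,5):dx=+6,dy=+4->C; (3,4):dx=-3,dy=-5->C
  (3,5):dx=+1,dy=+1->C; (4,5):dx=+4,dy=+6->C
Step 2: C = 9, D = 1, total pairs = 10.
Step 3: tau = (C - D)/(n(n-1)/2) = (9 - 1)/10 = 0.800000.
Step 4: Exact two-sided p-value (enumerate n! = 120 permutations of y under H0): p = 0.083333.
Step 5: alpha = 0.1. reject H0.

tau_b = 0.8000 (C=9, D=1), p = 0.083333, reject H0.


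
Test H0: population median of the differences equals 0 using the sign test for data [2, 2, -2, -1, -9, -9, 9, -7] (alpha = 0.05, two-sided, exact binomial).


Step 1: Discard zero differences. Original n = 8; n_eff = number of nonzero differences = 8.
Nonzero differences (with sign): +2, +2, -2, -1, -9, -9, +9, -7
Step 2: Count signs: positive = 3, negative = 5.
Step 3: Under H0: P(positive) = 0.5, so the number of positives S ~ Bin(8, 0.5).
Step 4: Two-sided exact p-value = sum of Bin(8,0.5) probabilities at or below the observed probability = 0.726562.
Step 5: alpha = 0.05. fail to reject H0.

n_eff = 8, pos = 3, neg = 5, p = 0.726562, fail to reject H0.


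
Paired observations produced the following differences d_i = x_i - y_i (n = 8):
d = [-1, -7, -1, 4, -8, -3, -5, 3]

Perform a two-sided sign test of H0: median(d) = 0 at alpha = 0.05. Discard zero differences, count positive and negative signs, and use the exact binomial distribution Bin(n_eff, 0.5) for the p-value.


Step 1: Discard zero differences. Original n = 8; n_eff = number of nonzero differences = 8.
Nonzero differences (with sign): -1, -7, -1, +4, -8, -3, -5, +3
Step 2: Count signs: positive = 2, negative = 6.
Step 3: Under H0: P(positive) = 0.5, so the number of positives S ~ Bin(8, 0.5).
Step 4: Two-sided exact p-value = sum of Bin(8,0.5) probabilities at or below the observed probability = 0.289062.
Step 5: alpha = 0.05. fail to reject H0.

n_eff = 8, pos = 2, neg = 6, p = 0.289062, fail to reject H0.


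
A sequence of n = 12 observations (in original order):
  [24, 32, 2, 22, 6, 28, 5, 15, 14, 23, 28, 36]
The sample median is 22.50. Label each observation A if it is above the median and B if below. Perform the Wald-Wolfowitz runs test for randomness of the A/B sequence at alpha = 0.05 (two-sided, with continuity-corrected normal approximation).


Step 1: Compute median = 22.50; label A = above, B = below.
Labels in order: AABBBABBBAAA  (n_A = 6, n_B = 6)
Step 2: Count runs R = 5.
Step 3: Under H0 (random ordering), E[R] = 2*n_A*n_B/(n_A+n_B) + 1 = 2*6*6/12 + 1 = 7.0000.
        Var[R] = 2*n_A*n_B*(2*n_A*n_B - n_A - n_B) / ((n_A+n_B)^2 * (n_A+n_B-1)) = 4320/1584 = 2.7273.
        SD[R] = 1.6514.
Step 4: Continuity-corrected z = (R + 0.5 - E[R]) / SD[R] = (5 + 0.5 - 7.0000) / 1.6514 = -0.9083.
Step 5: Two-sided p-value via normal approximation = 2*(1 - Phi(|z|)) = 0.363722.
Step 6: alpha = 0.05. fail to reject H0.

R = 5, z = -0.9083, p = 0.363722, fail to reject H0.


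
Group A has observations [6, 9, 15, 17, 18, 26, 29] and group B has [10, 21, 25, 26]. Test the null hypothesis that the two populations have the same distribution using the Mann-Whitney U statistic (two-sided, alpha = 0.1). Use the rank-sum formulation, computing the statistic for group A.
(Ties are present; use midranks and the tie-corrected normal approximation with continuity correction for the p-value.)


Step 1: Combine and sort all 11 observations; assign midranks.
sorted (value, group): (6,X), (9,X), (10,Y), (15,X), (17,X), (18,X), (21,Y), (25,Y), (26,X), (26,Y), (29,X)
ranks: 6->1, 9->2, 10->3, 15->4, 17->5, 18->6, 21->7, 25->8, 26->9.5, 26->9.5, 29->11
Step 2: Rank sum for X: R1 = 1 + 2 + 4 + 5 + 6 + 9.5 + 11 = 38.5.
Step 3: U_X = R1 - n1(n1+1)/2 = 38.5 - 7*8/2 = 38.5 - 28 = 10.5.
       U_Y = n1*n2 - U_X = 28 - 10.5 = 17.5.
Step 4: Ties are present, so use the tie-corrected normal approximation (with continuity correction) for the p-value.
Step 5: p-value = 0.569872; compare to alpha = 0.1. fail to reject H0.

U_X = 10.5, p = 0.569872, fail to reject H0 at alpha = 0.1.


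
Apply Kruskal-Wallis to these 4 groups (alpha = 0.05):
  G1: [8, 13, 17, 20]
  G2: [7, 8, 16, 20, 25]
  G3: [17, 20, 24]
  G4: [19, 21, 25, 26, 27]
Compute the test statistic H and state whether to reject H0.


Step 1: Combine all N = 17 observations and assign midranks.
sorted (value, group, rank): (7,G2,1), (8,G1,2.5), (8,G2,2.5), (13,G1,4), (16,G2,5), (17,G1,6.5), (17,G3,6.5), (19,G4,8), (20,G1,10), (20,G2,10), (20,G3,10), (21,G4,12), (24,G3,13), (25,G2,14.5), (25,G4,14.5), (26,G4,16), (27,G4,17)
Step 2: Sum ranks within each group.
R_1 = 23 (n_1 = 4)
R_2 = 33 (n_2 = 5)
R_3 = 29.5 (n_3 = 3)
R_4 = 67.5 (n_4 = 5)
Step 3: H = 12/(N(N+1)) * sum(R_i^2/n_i) - 3(N+1)
     = 12/(17*18) * (23^2/4 + 33^2/5 + 29.5^2/3 + 67.5^2/5) - 3*18
     = 0.039216 * 1551.38 - 54
     = 6.838562.
Step 4: Ties present; correction factor C = 1 - 42/(17^3 - 17) = 0.991422. Corrected H = 6.838562 / 0.991422 = 6.897734.
Step 5: Under H0, H ~ chi^2(3); p-value = 0.075230.
Step 6: alpha = 0.05. fail to reject H0.

H = 6.8977, df = 3, p = 0.075230, fail to reject H0.


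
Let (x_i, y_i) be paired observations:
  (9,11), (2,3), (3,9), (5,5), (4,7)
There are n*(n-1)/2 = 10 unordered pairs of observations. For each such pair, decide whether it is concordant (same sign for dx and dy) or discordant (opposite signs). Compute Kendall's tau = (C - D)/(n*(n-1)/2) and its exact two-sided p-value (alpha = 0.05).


Step 1: Enumerate the 10 unordered pairs (i,j) with i<j and classify each by sign(x_j-x_i) * sign(y_j-y_i).
  (1,2):dx=-7,dy=-8->C; (1,3):dx=-6,dy=-2->C; (1,4):dx=-4,dy=-6->C; (1,5):dx=-5,dy=-4->C
  (2,3):dx=+1,dy=+6->C; (2,4):dx=+3,dy=+2->C; (2,5):dx=+2,dy=+4->C; (3,4):dx=+2,dy=-4->D
  (3,5):dx=+1,dy=-2->D; (4,5):dx=-1,dy=+2->D
Step 2: C = 7, D = 3, total pairs = 10.
Step 3: tau = (C - D)/(n(n-1)/2) = (7 - 3)/10 = 0.400000.
Step 4: Exact two-sided p-value (enumerate n! = 120 permutations of y under H0): p = 0.483333.
Step 5: alpha = 0.05. fail to reject H0.

tau_b = 0.4000 (C=7, D=3), p = 0.483333, fail to reject H0.


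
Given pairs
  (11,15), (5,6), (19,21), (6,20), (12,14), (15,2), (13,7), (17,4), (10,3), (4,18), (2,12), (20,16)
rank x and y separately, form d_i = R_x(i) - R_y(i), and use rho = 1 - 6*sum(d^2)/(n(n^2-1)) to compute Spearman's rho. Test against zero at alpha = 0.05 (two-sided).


Step 1: Rank x and y separately (midranks; no ties here).
rank(x): 11->6, 5->3, 19->11, 6->4, 12->7, 15->9, 13->8, 17->10, 10->5, 4->2, 2->1, 20->12
rank(y): 15->8, 6->4, 21->12, 20->11, 14->7, 2->1, 7->5, 4->3, 3->2, 18->10, 12->6, 16->9
Step 2: d_i = R_x(i) - R_y(i); compute d_i^2.
  (6-8)^2=4, (3-4)^2=1, (11-12)^2=1, (4-11)^2=49, (7-7)^2=0, (9-1)^2=64, (8-5)^2=9, (10-3)^2=49, (5-2)^2=9, (2-10)^2=64, (1-6)^2=25, (12-9)^2=9
sum(d^2) = 284.
Step 3: rho = 1 - 6*284 / (12*(12^2 - 1)) = 1 - 1704/1716 = 0.006993.
Step 4: Under H0, t = rho * sqrt((n-2)/(1-rho^2)) = 0.0221 ~ t(10).
Step 5: Two-sided p-value from the t-distribution with 10 df = 0.982792.
Step 6: alpha = 0.05. fail to reject H0.

rho = 0.0070, p = 0.982792, fail to reject H0 at alpha = 0.05.


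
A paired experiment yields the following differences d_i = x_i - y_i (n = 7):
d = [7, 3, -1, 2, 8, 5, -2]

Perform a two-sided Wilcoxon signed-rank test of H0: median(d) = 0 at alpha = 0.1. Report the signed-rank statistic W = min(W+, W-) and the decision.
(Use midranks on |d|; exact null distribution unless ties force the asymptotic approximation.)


Step 1: Drop any zero differences (none here) and take |d_i|.
|d| = [7, 3, 1, 2, 8, 5, 2]
Step 2: Midrank |d_i| (ties get averaged ranks).
ranks: |7|->6, |3|->4, |1|->1, |2|->2.5, |8|->7, |5|->5, |2|->2.5
Step 3: Attach original signs; sum ranks with positive sign and with negative sign.
W+ = 6 + 4 + 2.5 + 7 + 5 = 24.5
W- = 1 + 2.5 = 3.5
(Check: W+ + W- = 28 should equal n(n+1)/2 = 28.)
Step 4: Test statistic W = min(W+, W-) = 3.5.
Step 5: Ties in |d|, so use the tie-corrected normal approximation.
        E[W] = n(n+1)/4 = 7*8/4 = 14.
        Tie groups: |d|=2 (t=2); sum(t^3 - t) = 6.
        Var[W] = n(n+1)(2n+1)/24 - sum(t^3-t)/48 = 840/24 - 6/48 = 34.875.
        z = (W - E[W]) / sqrt(Var[W]) = (3.5 - 14) / 5.9055 = -1.7780.
        Two-sided p = 2*Phi(z) = 0.075404.
Step 6: alpha = 0.1. reject H0.

W+ = 24.5, W- = 3.5, W = min = 3.5, p = 0.075404, reject H0.


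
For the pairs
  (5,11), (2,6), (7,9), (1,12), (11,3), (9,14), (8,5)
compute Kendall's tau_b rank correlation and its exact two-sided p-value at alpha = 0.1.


Step 1: Enumerate the 21 unordered pairs (i,j) with i<j and classify each by sign(x_j-x_i) * sign(y_j-y_i).
  (1,2):dx=-3,dy=-5->C; (1,3):dx=+2,dy=-2->D; (1,4):dx=-4,dy=+1->D; (1,5):dx=+6,dy=-8->D
  (1,6):dx=+4,dy=+3->C; (1,7):dx=+3,dy=-6->D; (2,3):dx=+5,dy=+3->C; (2,4):dx=-1,dy=+6->D
  (2,5):dx=+9,dy=-3->D; (2,6):dx=+7,dy=+8->C; (2,7):dx=+6,dy=-1->D; (3,4):dx=-6,dy=+3->D
  (3,5):dx=+4,dy=-6->D; (3,6):dx=+2,dy=+5->C; (3,7):dx=+1,dy=-4->D; (4,5):dx=+10,dy=-9->D
  (4,6):dx=+8,dy=+2->C; (4,7):dx=+7,dy=-7->D; (5,6):dx=-2,dy=+11->D; (5,7):dx=-3,dy=+2->D
  (6,7):dx=-1,dy=-9->C
Step 2: C = 7, D = 14, total pairs = 21.
Step 3: tau = (C - D)/(n(n-1)/2) = (7 - 14)/21 = -0.333333.
Step 4: Exact two-sided p-value (enumerate n! = 5040 permutations of y under H0): p = 0.381349.
Step 5: alpha = 0.1. fail to reject H0.

tau_b = -0.3333 (C=7, D=14), p = 0.381349, fail to reject H0.


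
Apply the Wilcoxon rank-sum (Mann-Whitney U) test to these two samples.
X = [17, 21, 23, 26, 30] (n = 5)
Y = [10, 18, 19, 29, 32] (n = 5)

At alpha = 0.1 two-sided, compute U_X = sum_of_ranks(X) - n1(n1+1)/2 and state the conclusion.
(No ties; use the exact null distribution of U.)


Step 1: Combine and sort all 10 observations; assign midranks.
sorted (value, group): (10,Y), (17,X), (18,Y), (19,Y), (21,X), (23,X), (26,X), (29,Y), (30,X), (32,Y)
ranks: 10->1, 17->2, 18->3, 19->4, 21->5, 23->6, 26->7, 29->8, 30->9, 32->10
Step 2: Rank sum for X: R1 = 2 + 5 + 6 + 7 + 9 = 29.
Step 3: U_X = R1 - n1(n1+1)/2 = 29 - 5*6/2 = 29 - 15 = 14.
       U_Y = n1*n2 - U_X = 25 - 14 = 11.
Step 4: No ties, so the exact null distribution of U (based on enumerating the C(10,5) = 252 equally likely rank assignments) gives the two-sided p-value.
Step 5: p-value = 0.841270; compare to alpha = 0.1. fail to reject H0.

U_X = 14, p = 0.841270, fail to reject H0 at alpha = 0.1.


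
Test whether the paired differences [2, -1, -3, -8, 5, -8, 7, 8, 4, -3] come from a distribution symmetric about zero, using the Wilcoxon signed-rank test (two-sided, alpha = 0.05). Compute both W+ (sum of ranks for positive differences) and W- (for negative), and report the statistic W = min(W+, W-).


Step 1: Drop any zero differences (none here) and take |d_i|.
|d| = [2, 1, 3, 8, 5, 8, 7, 8, 4, 3]
Step 2: Midrank |d_i| (ties get averaged ranks).
ranks: |2|->2, |1|->1, |3|->3.5, |8|->9, |5|->6, |8|->9, |7|->7, |8|->9, |4|->5, |3|->3.5
Step 3: Attach original signs; sum ranks with positive sign and with negative sign.
W+ = 2 + 6 + 7 + 9 + 5 = 29
W- = 1 + 3.5 + 9 + 9 + 3.5 = 26
(Check: W+ + W- = 55 should equal n(n+1)/2 = 55.)
Step 4: Test statistic W = min(W+, W-) = 26.
Step 5: Ties in |d|, so use the tie-corrected normal approximation.
        E[W] = n(n+1)/4 = 10*11/4 = 27.5.
        Tie groups: |d|=3 (t=2), |d|=8 (t=3); sum(t^3 - t) = 30.
        Var[W] = n(n+1)(2n+1)/24 - sum(t^3-t)/48 = 2310/24 - 30/48 = 95.625.
        z = (W - E[W]) / sqrt(Var[W]) = (26 - 27.5) / 9.7788 = -0.1534.
        Two-sided p = 2*Phi(z) = 0.878088.
Step 6: alpha = 0.05. fail to reject H0.

W+ = 29, W- = 26, W = min = 26, p = 0.878088, fail to reject H0.


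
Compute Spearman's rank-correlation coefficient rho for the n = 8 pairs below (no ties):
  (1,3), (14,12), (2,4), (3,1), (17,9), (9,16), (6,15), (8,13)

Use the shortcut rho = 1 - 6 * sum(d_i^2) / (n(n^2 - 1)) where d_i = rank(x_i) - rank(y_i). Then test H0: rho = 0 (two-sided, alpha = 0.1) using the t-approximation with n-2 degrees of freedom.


Step 1: Rank x and y separately (midranks; no ties here).
rank(x): 1->1, 14->7, 2->2, 3->3, 17->8, 9->6, 6->4, 8->5
rank(y): 3->2, 12->5, 4->3, 1->1, 9->4, 16->8, 15->7, 13->6
Step 2: d_i = R_x(i) - R_y(i); compute d_i^2.
  (1-2)^2=1, (7-5)^2=4, (2-3)^2=1, (3-1)^2=4, (8-4)^2=16, (6-8)^2=4, (4-7)^2=9, (5-6)^2=1
sum(d^2) = 40.
Step 3: rho = 1 - 6*40 / (8*(8^2 - 1)) = 1 - 240/504 = 0.523810.
Step 4: Under H0, t = rho * sqrt((n-2)/(1-rho^2)) = 1.5062 ~ t(6).
Step 5: Two-sided p-value from the t-distribution with 6 df = 0.182721.
Step 6: alpha = 0.1. fail to reject H0.

rho = 0.5238, p = 0.182721, fail to reject H0 at alpha = 0.1.


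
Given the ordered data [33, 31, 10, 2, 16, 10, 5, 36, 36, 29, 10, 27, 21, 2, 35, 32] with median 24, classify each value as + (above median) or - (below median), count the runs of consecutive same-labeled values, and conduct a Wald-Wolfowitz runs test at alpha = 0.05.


Step 1: Compute median = 24; label A = above, B = below.
Labels in order: AABBBBBAAABABBAA  (n_A = 8, n_B = 8)
Step 2: Count runs R = 7.
Step 3: Under H0 (random ordering), E[R] = 2*n_A*n_B/(n_A+n_B) + 1 = 2*8*8/16 + 1 = 9.0000.
        Var[R] = 2*n_A*n_B*(2*n_A*n_B - n_A - n_B) / ((n_A+n_B)^2 * (n_A+n_B-1)) = 14336/3840 = 3.7333.
        SD[R] = 1.9322.
Step 4: Continuity-corrected z = (R + 0.5 - E[R]) / SD[R] = (7 + 0.5 - 9.0000) / 1.9322 = -0.7763.
Step 5: Two-sided p-value via normal approximation = 2*(1 - Phi(|z|)) = 0.437558.
Step 6: alpha = 0.05. fail to reject H0.

R = 7, z = -0.7763, p = 0.437558, fail to reject H0.


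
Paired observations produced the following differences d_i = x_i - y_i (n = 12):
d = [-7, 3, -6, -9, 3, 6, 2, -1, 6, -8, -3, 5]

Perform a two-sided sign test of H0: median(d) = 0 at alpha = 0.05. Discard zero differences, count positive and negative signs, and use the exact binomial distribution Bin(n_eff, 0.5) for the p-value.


Step 1: Discard zero differences. Original n = 12; n_eff = number of nonzero differences = 12.
Nonzero differences (with sign): -7, +3, -6, -9, +3, +6, +2, -1, +6, -8, -3, +5
Step 2: Count signs: positive = 6, negative = 6.
Step 3: Under H0: P(positive) = 0.5, so the number of positives S ~ Bin(12, 0.5).
Step 4: Two-sided exact p-value = sum of Bin(12,0.5) probabilities at or below the observed probability = 1.000000.
Step 5: alpha = 0.05. fail to reject H0.

n_eff = 12, pos = 6, neg = 6, p = 1.000000, fail to reject H0.


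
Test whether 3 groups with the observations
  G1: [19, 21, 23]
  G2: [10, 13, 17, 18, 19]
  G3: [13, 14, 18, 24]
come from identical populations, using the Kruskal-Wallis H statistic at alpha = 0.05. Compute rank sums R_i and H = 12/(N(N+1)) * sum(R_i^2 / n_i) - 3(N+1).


Step 1: Combine all N = 12 observations and assign midranks.
sorted (value, group, rank): (10,G2,1), (13,G2,2.5), (13,G3,2.5), (14,G3,4), (17,G2,5), (18,G2,6.5), (18,G3,6.5), (19,G1,8.5), (19,G2,8.5), (21,G1,10), (23,G1,11), (24,G3,12)
Step 2: Sum ranks within each group.
R_1 = 29.5 (n_1 = 3)
R_2 = 23.5 (n_2 = 5)
R_3 = 25 (n_3 = 4)
Step 3: H = 12/(N(N+1)) * sum(R_i^2/n_i) - 3(N+1)
     = 12/(12*13) * (29.5^2/3 + 23.5^2/5 + 25^2/4) - 3*13
     = 0.076923 * 556.783 - 39
     = 3.829487.
Step 4: Ties present; correction factor C = 1 - 18/(12^3 - 12) = 0.989510. Corrected H = 3.829487 / 0.989510 = 3.870082.
Step 5: Under H0, H ~ chi^2(2); p-value = 0.144418.
Step 6: alpha = 0.05. fail to reject H0.

H = 3.8701, df = 2, p = 0.144418, fail to reject H0.


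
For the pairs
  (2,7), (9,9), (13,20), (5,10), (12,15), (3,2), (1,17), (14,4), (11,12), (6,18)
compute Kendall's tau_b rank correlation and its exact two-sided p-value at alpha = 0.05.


Step 1: Enumerate the 45 unordered pairs (i,j) with i<j and classify each by sign(x_j-x_i) * sign(y_j-y_i).
  (1,2):dx=+7,dy=+2->C; (1,3):dx=+11,dy=+13->C; (1,4):dx=+3,dy=+3->C; (1,5):dx=+10,dy=+8->C
  (1,6):dx=+1,dy=-5->D; (1,7):dx=-1,dy=+10->D; (1,8):dx=+12,dy=-3->D; (1,9):dx=+9,dy=+5->C
  (1,10):dx=+4,dy=+11->C; (2,3):dx=+4,dy=+11->C; (2,4):dx=-4,dy=+1->D; (2,5):dx=+3,dy=+6->C
  (2,6):dx=-6,dy=-7->C; (2,7):dx=-8,dy=+8->D; (2,8):dx=+5,dy=-5->D; (2,9):dx=+2,dy=+3->C
  (2,10):dx=-3,dy=+9->D; (3,4):dx=-8,dy=-10->C; (3,5):dx=-1,dy=-5->C; (3,6):dx=-10,dy=-18->C
  (3,7):dx=-12,dy=-3->C; (3,8):dx=+1,dy=-16->D; (3,9):dx=-2,dy=-8->C; (3,10):dx=-7,dy=-2->C
  (4,5):dx=+7,dy=+5->C; (4,6):dx=-2,dy=-8->C; (4,7):dx=-4,dy=+7->D; (4,8):dx=+9,dy=-6->D
  (4,9):dx=+6,dy=+2->C; (4,10):dx=+1,dy=+8->C; (5,6):dx=-9,dy=-13->C; (5,7):dx=-11,dy=+2->D
  (5,8):dx=+2,dy=-11->D; (5,9):dx=-1,dy=-3->C; (5,10):dx=-6,dy=+3->D; (6,7):dx=-2,dy=+15->D
  (6,8):dx=+11,dy=+2->C; (6,9):dx=+8,dy=+10->C; (6,10):dx=+3,dy=+16->C; (7,8):dx=+13,dy=-13->D
  (7,9):dx=+10,dy=-5->D; (7,10):dx=+5,dy=+1->C; (8,9):dx=-3,dy=+8->D; (8,10):dx=-8,dy=+14->D
  (9,10):dx=-5,dy=+6->D
Step 2: C = 26, D = 19, total pairs = 45.
Step 3: tau = (C - D)/(n(n-1)/2) = (26 - 19)/45 = 0.155556.
Step 4: Exact two-sided p-value (enumerate n! = 3628800 permutations of y under H0): p = 0.600654.
Step 5: alpha = 0.05. fail to reject H0.

tau_b = 0.1556 (C=26, D=19), p = 0.600654, fail to reject H0.


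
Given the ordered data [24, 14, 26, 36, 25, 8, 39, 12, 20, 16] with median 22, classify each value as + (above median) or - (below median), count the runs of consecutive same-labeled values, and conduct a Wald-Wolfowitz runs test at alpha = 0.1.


Step 1: Compute median = 22; label A = above, B = below.
Labels in order: ABAAABABBB  (n_A = 5, n_B = 5)
Step 2: Count runs R = 6.
Step 3: Under H0 (random ordering), E[R] = 2*n_A*n_B/(n_A+n_B) + 1 = 2*5*5/10 + 1 = 6.0000.
        Var[R] = 2*n_A*n_B*(2*n_A*n_B - n_A - n_B) / ((n_A+n_B)^2 * (n_A+n_B-1)) = 2000/900 = 2.2222.
        SD[R] = 1.4907.
Step 4: R = E[R], so z = 0 with no continuity correction.
Step 5: Two-sided p-value via normal approximation = 2*(1 - Phi(|z|)) = 1.000000.
Step 6: alpha = 0.1. fail to reject H0.

R = 6, z = 0.0000, p = 1.000000, fail to reject H0.
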